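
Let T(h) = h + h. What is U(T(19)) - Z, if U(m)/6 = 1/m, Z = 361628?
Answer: -6870929/19 ≈ -3.6163e+5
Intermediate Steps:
T(h) = 2*h
U(m) = 6/m
U(T(19)) - Z = 6/((2*19)) - 1*361628 = 6/38 - 361628 = 6*(1/38) - 361628 = 3/19 - 361628 = -6870929/19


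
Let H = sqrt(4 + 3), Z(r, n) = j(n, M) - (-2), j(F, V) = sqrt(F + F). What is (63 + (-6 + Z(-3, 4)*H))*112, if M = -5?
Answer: 6384 + 224*sqrt(7) + 224*sqrt(14) ≈ 7814.8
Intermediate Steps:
j(F, V) = sqrt(2)*sqrt(F) (j(F, V) = sqrt(2*F) = sqrt(2)*sqrt(F))
Z(r, n) = 2 + sqrt(2)*sqrt(n) (Z(r, n) = sqrt(2)*sqrt(n) - (-2) = sqrt(2)*sqrt(n) - 1*(-2) = sqrt(2)*sqrt(n) + 2 = 2 + sqrt(2)*sqrt(n))
H = sqrt(7) ≈ 2.6458
(63 + (-6 + Z(-3, 4)*H))*112 = (63 + (-6 + (2 + sqrt(2)*sqrt(4))*sqrt(7)))*112 = (63 + (-6 + (2 + sqrt(2)*2)*sqrt(7)))*112 = (63 + (-6 + (2 + 2*sqrt(2))*sqrt(7)))*112 = (63 + (-6 + sqrt(7)*(2 + 2*sqrt(2))))*112 = (57 + sqrt(7)*(2 + 2*sqrt(2)))*112 = 6384 + 112*sqrt(7)*(2 + 2*sqrt(2))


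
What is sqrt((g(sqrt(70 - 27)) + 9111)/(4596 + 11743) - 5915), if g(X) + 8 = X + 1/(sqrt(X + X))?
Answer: sqrt(-11677817636330008 + 120843244*sqrt(43) + 1405154*sqrt(2)*43**(3/4))/1405154 ≈ 76.905*I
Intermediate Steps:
g(X) = -8 + X + sqrt(2)/(2*sqrt(X)) (g(X) = -8 + (X + 1/(sqrt(X + X))) = -8 + (X + 1/(sqrt(2*X))) = -8 + (X + 1/(sqrt(2)*sqrt(X))) = -8 + (X + sqrt(2)/(2*sqrt(X))) = -8 + X + sqrt(2)/(2*sqrt(X)))
sqrt((g(sqrt(70 - 27)) + 9111)/(4596 + 11743) - 5915) = sqrt(((-8 + sqrt(70 - 27) + sqrt(2)/(2*sqrt(sqrt(70 - 27)))) + 9111)/(4596 + 11743) - 5915) = sqrt(((-8 + sqrt(43) + sqrt(2)/(2*sqrt(sqrt(43)))) + 9111)/16339 - 5915) = sqrt(((-8 + sqrt(43) + sqrt(2)*(43**(3/4)/43)/2) + 9111)*(1/16339) - 5915) = sqrt(((-8 + sqrt(43) + sqrt(2)*43**(3/4)/86) + 9111)*(1/16339) - 5915) = sqrt((9103 + sqrt(43) + sqrt(2)*43**(3/4)/86)*(1/16339) - 5915) = sqrt((9103/16339 + sqrt(43)/16339 + sqrt(2)*43**(3/4)/1405154) - 5915) = sqrt(-96636082/16339 + sqrt(43)/16339 + sqrt(2)*43**(3/4)/1405154)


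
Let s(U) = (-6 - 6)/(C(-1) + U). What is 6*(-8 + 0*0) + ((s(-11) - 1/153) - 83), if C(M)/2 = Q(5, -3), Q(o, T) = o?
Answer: -18208/153 ≈ -119.01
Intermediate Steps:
C(M) = 10 (C(M) = 2*5 = 10)
s(U) = -12/(10 + U) (s(U) = (-6 - 6)/(10 + U) = -12/(10 + U))
6*(-8 + 0*0) + ((s(-11) - 1/153) - 83) = 6*(-8 + 0*0) + ((-12/(10 - 11) - 1/153) - 83) = 6*(-8 + 0) + ((-12/(-1) - 1*1/153) - 83) = 6*(-8) + ((-12*(-1) - 1/153) - 83) = -48 + ((12 - 1/153) - 83) = -48 + (1835/153 - 83) = -48 - 10864/153 = -18208/153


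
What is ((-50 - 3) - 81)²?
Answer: 17956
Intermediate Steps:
((-50 - 3) - 81)² = (-53 - 81)² = (-134)² = 17956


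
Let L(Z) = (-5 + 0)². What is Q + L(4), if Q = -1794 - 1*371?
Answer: -2140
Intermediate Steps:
Q = -2165 (Q = -1794 - 371 = -2165)
L(Z) = 25 (L(Z) = (-5)² = 25)
Q + L(4) = -2165 + 25 = -2140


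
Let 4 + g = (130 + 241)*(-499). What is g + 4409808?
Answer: 4224675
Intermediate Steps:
g = -185133 (g = -4 + (130 + 241)*(-499) = -4 + 371*(-499) = -4 - 185129 = -185133)
g + 4409808 = -185133 + 4409808 = 4224675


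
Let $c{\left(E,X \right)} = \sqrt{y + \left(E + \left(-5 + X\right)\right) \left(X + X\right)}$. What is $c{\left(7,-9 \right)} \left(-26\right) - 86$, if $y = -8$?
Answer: $-86 - 26 \sqrt{118} \approx -368.43$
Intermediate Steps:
$c{\left(E,X \right)} = \sqrt{-8 + 2 X \left(-5 + E + X\right)}$ ($c{\left(E,X \right)} = \sqrt{-8 + \left(E + \left(-5 + X\right)\right) \left(X + X\right)} = \sqrt{-8 + \left(-5 + E + X\right) 2 X} = \sqrt{-8 + 2 X \left(-5 + E + X\right)}$)
$c{\left(7,-9 \right)} \left(-26\right) - 86 = \sqrt{-8 - -90 + 2 \left(-9\right)^{2} + 2 \cdot 7 \left(-9\right)} \left(-26\right) - 86 = \sqrt{-8 + 90 + 2 \cdot 81 - 126} \left(-26\right) - 86 = \sqrt{-8 + 90 + 162 - 126} \left(-26\right) - 86 = \sqrt{118} \left(-26\right) - 86 = - 26 \sqrt{118} - 86 = -86 - 26 \sqrt{118}$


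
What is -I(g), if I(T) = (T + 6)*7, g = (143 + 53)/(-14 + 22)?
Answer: -427/2 ≈ -213.50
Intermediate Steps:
g = 49/2 (g = 196/8 = 196*(⅛) = 49/2 ≈ 24.500)
I(T) = 42 + 7*T (I(T) = (6 + T)*7 = 42 + 7*T)
-I(g) = -(42 + 7*(49/2)) = -(42 + 343/2) = -1*427/2 = -427/2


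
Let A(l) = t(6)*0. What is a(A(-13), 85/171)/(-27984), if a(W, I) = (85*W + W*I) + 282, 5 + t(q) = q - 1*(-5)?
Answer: -47/4664 ≈ -0.010077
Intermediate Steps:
t(q) = q (t(q) = -5 + (q - 1*(-5)) = -5 + (q + 5) = -5 + (5 + q) = q)
A(l) = 0 (A(l) = 6*0 = 0)
a(W, I) = 282 + 85*W + I*W (a(W, I) = (85*W + I*W) + 282 = 282 + 85*W + I*W)
a(A(-13), 85/171)/(-27984) = (282 + 85*0 + (85/171)*0)/(-27984) = (282 + 0 + (85*(1/171))*0)*(-1/27984) = (282 + 0 + (85/171)*0)*(-1/27984) = (282 + 0 + 0)*(-1/27984) = 282*(-1/27984) = -47/4664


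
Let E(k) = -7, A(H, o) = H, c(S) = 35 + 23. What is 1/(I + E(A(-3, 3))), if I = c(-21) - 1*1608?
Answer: -1/1557 ≈ -0.00064226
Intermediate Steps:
c(S) = 58
I = -1550 (I = 58 - 1*1608 = 58 - 1608 = -1550)
1/(I + E(A(-3, 3))) = 1/(-1550 - 7) = 1/(-1557) = -1/1557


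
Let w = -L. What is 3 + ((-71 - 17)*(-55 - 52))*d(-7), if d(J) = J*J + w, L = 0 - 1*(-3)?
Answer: 433139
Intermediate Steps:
L = 3 (L = 0 + 3 = 3)
w = -3 (w = -1*3 = -3)
d(J) = -3 + J² (d(J) = J*J - 3 = J² - 3 = -3 + J²)
3 + ((-71 - 17)*(-55 - 52))*d(-7) = 3 + ((-71 - 17)*(-55 - 52))*(-3 + (-7)²) = 3 + (-88*(-107))*(-3 + 49) = 3 + 9416*46 = 3 + 433136 = 433139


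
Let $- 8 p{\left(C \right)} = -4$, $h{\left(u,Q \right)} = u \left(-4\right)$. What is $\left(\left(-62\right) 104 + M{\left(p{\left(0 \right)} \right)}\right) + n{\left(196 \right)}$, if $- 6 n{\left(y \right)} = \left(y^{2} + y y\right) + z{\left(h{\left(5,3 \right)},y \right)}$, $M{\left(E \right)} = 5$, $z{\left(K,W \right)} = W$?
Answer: $-19281$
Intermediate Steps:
$h{\left(u,Q \right)} = - 4 u$
$p{\left(C \right)} = \frac{1}{2}$ ($p{\left(C \right)} = \left(- \frac{1}{8}\right) \left(-4\right) = \frac{1}{2}$)
$n{\left(y \right)} = - \frac{y^{2}}{3} - \frac{y}{6}$ ($n{\left(y \right)} = - \frac{\left(y^{2} + y y\right) + y}{6} = - \frac{\left(y^{2} + y^{2}\right) + y}{6} = - \frac{2 y^{2} + y}{6} = - \frac{y + 2 y^{2}}{6} = - \frac{y^{2}}{3} - \frac{y}{6}$)
$\left(\left(-62\right) 104 + M{\left(p{\left(0 \right)} \right)}\right) + n{\left(196 \right)} = \left(\left(-62\right) 104 + 5\right) + \frac{1}{6} \cdot 196 \left(-1 - 392\right) = \left(-6448 + 5\right) + \frac{1}{6} \cdot 196 \left(-1 - 392\right) = -6443 + \frac{1}{6} \cdot 196 \left(-393\right) = -6443 - 12838 = -19281$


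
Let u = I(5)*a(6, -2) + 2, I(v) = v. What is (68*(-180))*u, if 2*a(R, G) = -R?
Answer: 159120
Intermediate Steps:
a(R, G) = -R/2 (a(R, G) = (-R)/2 = -R/2)
u = -13 (u = 5*(-½*6) + 2 = 5*(-3) + 2 = -15 + 2 = -13)
(68*(-180))*u = (68*(-180))*(-13) = -12240*(-13) = 159120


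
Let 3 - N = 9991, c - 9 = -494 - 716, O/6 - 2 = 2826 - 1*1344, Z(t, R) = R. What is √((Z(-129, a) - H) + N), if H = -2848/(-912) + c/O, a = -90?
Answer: I*√8014530726958/28196 ≈ 100.4*I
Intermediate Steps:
O = 8904 (O = 12 + 6*(2826 - 1*1344) = 12 + 6*(2826 - 1344) = 12 + 6*1482 = 12 + 8892 = 8904)
c = -1201 (c = 9 + (-494 - 716) = 9 - 1210 = -1201)
N = -9988 (N = 3 - 1*9991 = 3 - 9991 = -9988)
H = 168495/56392 (H = -2848/(-912) - 1201/8904 = -2848*(-1/912) - 1201*1/8904 = 178/57 - 1201/8904 = 168495/56392 ≈ 2.9879)
√((Z(-129, a) - H) + N) = √((-90 - 1*168495/56392) - 9988) = √((-90 - 168495/56392) - 9988) = √(-5243775/56392 - 9988) = √(-568487071/56392) = I*√8014530726958/28196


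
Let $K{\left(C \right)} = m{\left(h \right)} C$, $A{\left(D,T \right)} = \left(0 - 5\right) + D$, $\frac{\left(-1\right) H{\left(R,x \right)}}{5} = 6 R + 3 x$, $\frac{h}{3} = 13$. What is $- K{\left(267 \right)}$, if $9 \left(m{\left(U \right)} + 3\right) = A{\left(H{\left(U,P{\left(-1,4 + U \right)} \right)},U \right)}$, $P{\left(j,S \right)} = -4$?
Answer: $\frac{101638}{3} \approx 33879.0$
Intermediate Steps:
$h = 39$ ($h = 3 \cdot 13 = 39$)
$H{\left(R,x \right)} = - 30 R - 15 x$ ($H{\left(R,x \right)} = - 5 \left(6 R + 3 x\right) = - 5 \left(3 x + 6 R\right) = - 30 R - 15 x$)
$A{\left(D,T \right)} = -5 + D$
$m{\left(U \right)} = \frac{28}{9} - \frac{10 U}{3}$ ($m{\left(U \right)} = -3 + \frac{-5 - \left(-60 + 30 U\right)}{9} = -3 + \frac{55 - 30 U}{9} = -3 - \left(- \frac{55}{9} + \frac{10 U}{3}\right) = \frac{28}{9} - \frac{10 U}{3}$)
$K{\left(C \right)} = - \frac{1142 C}{9}$ ($K{\left(C \right)} = \left(\frac{28}{9} - 130\right) C = - \frac{1142 C}{9}$)
$- K{\left(267 \right)} = - \frac{\left(-1142\right) 267}{9} = \left(-1\right) \left(- \frac{101638}{3}\right) = \frac{101638}{3}$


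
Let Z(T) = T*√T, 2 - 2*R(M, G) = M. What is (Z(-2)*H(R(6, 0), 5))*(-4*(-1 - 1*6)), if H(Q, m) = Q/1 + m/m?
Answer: 56*I*√2 ≈ 79.196*I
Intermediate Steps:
R(M, G) = 1 - M/2
H(Q, m) = 1 + Q (H(Q, m) = Q*1 + 1 = Q + 1 = 1 + Q)
Z(T) = T^(3/2)
(Z(-2)*H(R(6, 0), 5))*(-4*(-1 - 1*6)) = ((-2)^(3/2)*(1 + (1 - ½*6)))*(-4*(-1 - 1*6)) = ((-2*I*√2)*(1 + (1 - 3)))*(-4*(-1 - 6)) = ((-2*I*√2)*(1 - 2))*(-4*(-7)) = (-2*I*√2*(-1))*28 = (2*I*√2)*28 = 56*I*√2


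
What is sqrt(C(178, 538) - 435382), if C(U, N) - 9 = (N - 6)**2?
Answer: I*sqrt(152349) ≈ 390.32*I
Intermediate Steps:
C(U, N) = 9 + (-6 + N)**2 (C(U, N) = 9 + (N - 6)**2 = 9 + (-6 + N)**2)
sqrt(C(178, 538) - 435382) = sqrt((9 + (-6 + 538)**2) - 435382) = sqrt((9 + 532**2) - 435382) = sqrt((9 + 283024) - 435382) = sqrt(283033 - 435382) = sqrt(-152349) = I*sqrt(152349)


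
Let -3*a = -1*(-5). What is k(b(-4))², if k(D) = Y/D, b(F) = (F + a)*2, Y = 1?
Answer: 9/1156 ≈ 0.0077855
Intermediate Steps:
a = -5/3 (a = -(-1)*(-5)/3 = -⅓*5 = -5/3 ≈ -1.6667)
b(F) = -10/3 + 2*F (b(F) = (F - 5/3)*2 = (-5/3 + F)*2 = -10/3 + 2*F)
k(D) = 1/D
k(b(-4))² = (1/(-10/3 + 2*(-4)))² = (1/(-10/3 - 8))² = (1/(-34/3))² = (-3/34)² = 9/1156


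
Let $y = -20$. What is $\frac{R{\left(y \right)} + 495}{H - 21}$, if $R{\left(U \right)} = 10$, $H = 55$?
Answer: $\frac{505}{34} \approx 14.853$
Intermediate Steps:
$\frac{R{\left(y \right)} + 495}{H - 21} = \frac{10 + 495}{55 - 21} = \frac{505}{34}$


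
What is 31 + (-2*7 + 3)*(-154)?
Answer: 1725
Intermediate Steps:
31 + (-2*7 + 3)*(-154) = 31 + (-14 + 3)*(-154) = 31 - 11*(-154) = 31 + 1694 = 1725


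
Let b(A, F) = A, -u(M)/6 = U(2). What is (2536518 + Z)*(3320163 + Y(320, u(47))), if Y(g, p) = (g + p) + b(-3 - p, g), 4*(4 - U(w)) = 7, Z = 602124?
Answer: 10421797988160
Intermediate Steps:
U(w) = 9/4 (U(w) = 4 - ¼*7 = 4 - 7/4 = 9/4)
u(M) = -27/2 (u(M) = -6*9/4 = -27/2)
Y(g, p) = -3 + g (Y(g, p) = (g + p) + (-3 - p) = -3 + g)
(2536518 + Z)*(3320163 + Y(320, u(47))) = (2536518 + 602124)*(3320163 + (-3 + 320)) = 3138642*(3320163 + 317) = 3138642*3320480 = 10421797988160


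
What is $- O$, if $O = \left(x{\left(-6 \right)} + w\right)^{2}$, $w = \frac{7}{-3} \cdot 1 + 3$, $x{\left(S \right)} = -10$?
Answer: $- \frac{784}{9} \approx -87.111$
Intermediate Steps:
$w = \frac{2}{3}$ ($w = 7 \left(- \frac{1}{3}\right) 1 + 3 = \left(- \frac{7}{3}\right) 1 + 3 = - \frac{7}{3} + 3 = \frac{2}{3} \approx 0.66667$)
$O = \frac{784}{9}$ ($O = \left(-10 + \frac{2}{3}\right)^{2} = \left(- \frac{28}{3}\right)^{2} = \frac{784}{9} \approx 87.111$)
$- O = \left(-1\right) \frac{784}{9} = - \frac{784}{9}$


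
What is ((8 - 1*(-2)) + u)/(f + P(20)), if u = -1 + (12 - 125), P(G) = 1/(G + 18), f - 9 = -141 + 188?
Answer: -3952/2129 ≈ -1.8563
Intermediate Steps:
f = 56 (f = 9 + (-141 + 188) = 9 + 47 = 56)
P(G) = 1/(18 + G)
u = -114 (u = -1 - 113 = -114)
((8 - 1*(-2)) + u)/(f + P(20)) = ((8 - 1*(-2)) - 114)/(56 + 1/(18 + 20)) = ((8 + 2) - 114)/(56 + 1/38) = (10 - 114)/(56 + 1/38) = -104/2129/38 = -104*38/2129 = -3952/2129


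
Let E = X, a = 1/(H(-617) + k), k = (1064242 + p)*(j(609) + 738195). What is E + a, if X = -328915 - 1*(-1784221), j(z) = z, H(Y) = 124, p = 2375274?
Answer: 3698119085650310329/2541128178988 ≈ 1.4553e+6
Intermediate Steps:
k = 2541128178864 (k = (1064242 + 2375274)*(609 + 738195) = 3439516*738804 = 2541128178864)
a = 1/2541128178988 (a = 1/(124 + 2541128178864) = 1/2541128178988 ≈ 3.9353e-13)
X = 1455306 (X = -328915 + 1784221 = 1455306)
E = 1455306
E + a = 1455306 + 1/2541128178988 = 3698119085650310329/2541128178988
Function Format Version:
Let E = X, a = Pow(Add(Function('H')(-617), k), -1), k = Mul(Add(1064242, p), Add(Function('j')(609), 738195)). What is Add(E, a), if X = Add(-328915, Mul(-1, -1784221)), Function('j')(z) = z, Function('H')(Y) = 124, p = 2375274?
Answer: Rational(3698119085650310329, 2541128178988) ≈ 1.4553e+6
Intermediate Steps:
k = 2541128178864 (k = Mul(Add(1064242, 2375274), Add(609, 738195)) = Mul(3439516, 738804) = 2541128178864)
a = Rational(1, 2541128178988) (a = Pow(Add(124, 2541128178864), -1) = Pow(2541128178988, -1) = Rational(1, 2541128178988) ≈ 3.9353e-13)
X = 1455306 (X = Add(-328915, 1784221) = 1455306)
E = 1455306
Add(E, a) = Add(1455306, Rational(1, 2541128178988)) = Rational(3698119085650310329, 2541128178988)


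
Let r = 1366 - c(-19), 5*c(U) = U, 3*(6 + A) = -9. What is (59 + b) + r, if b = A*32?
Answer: 5704/5 ≈ 1140.8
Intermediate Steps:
A = -9 (A = -6 + (1/3)*(-9) = -6 - 3 = -9)
c(U) = U/5
r = 6849/5 (r = 1366 - (-19)/5 = 1366 - 1*(-19/5) = 1366 + 19/5 = 6849/5 ≈ 1369.8)
b = -288 (b = -9*32 = -288)
(59 + b) + r = (59 - 288) + 6849/5 = -229 + 6849/5 = 5704/5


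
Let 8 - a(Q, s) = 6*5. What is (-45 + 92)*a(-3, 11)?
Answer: -1034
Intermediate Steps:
a(Q, s) = -22 (a(Q, s) = 8 - 6*5 = 8 - 1*30 = 8 - 30 = -22)
(-45 + 92)*a(-3, 11) = (-45 + 92)*(-22) = 47*(-22) = -1034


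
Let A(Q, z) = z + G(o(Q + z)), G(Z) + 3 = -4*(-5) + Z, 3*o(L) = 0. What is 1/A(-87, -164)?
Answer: -1/147 ≈ -0.0068027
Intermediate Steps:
o(L) = 0 (o(L) = (⅓)*0 = 0)
G(Z) = 17 + Z (G(Z) = -3 + (-4*(-5) + Z) = -3 + (20 + Z) = 17 + Z)
A(Q, z) = 17 + z (A(Q, z) = z + (17 + 0) = z + 17 = 17 + z)
1/A(-87, -164) = 1/(17 - 164) = 1/(-147) = -1/147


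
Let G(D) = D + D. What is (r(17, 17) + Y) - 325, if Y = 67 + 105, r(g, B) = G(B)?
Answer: -119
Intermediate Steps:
G(D) = 2*D
r(g, B) = 2*B
Y = 172
(r(17, 17) + Y) - 325 = (2*17 + 172) - 325 = (34 + 172) - 325 = 206 - 325 = -119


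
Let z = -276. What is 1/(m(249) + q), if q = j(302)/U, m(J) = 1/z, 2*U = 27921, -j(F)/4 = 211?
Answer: -2568732/164603 ≈ -15.606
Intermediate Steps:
j(F) = -844 (j(F) = -4*211 = -844)
U = 27921/2 (U = (½)*27921 = 27921/2 ≈ 13961.)
m(J) = -1/276 (m(J) = 1/(-276) = -1/276)
q = -1688/27921 (q = -844/27921/2 = -844*2/27921 = -1688/27921 ≈ -0.060456)
1/(m(249) + q) = 1/(-1/276 - 1688/27921) = 1/(-164603/2568732) = -2568732/164603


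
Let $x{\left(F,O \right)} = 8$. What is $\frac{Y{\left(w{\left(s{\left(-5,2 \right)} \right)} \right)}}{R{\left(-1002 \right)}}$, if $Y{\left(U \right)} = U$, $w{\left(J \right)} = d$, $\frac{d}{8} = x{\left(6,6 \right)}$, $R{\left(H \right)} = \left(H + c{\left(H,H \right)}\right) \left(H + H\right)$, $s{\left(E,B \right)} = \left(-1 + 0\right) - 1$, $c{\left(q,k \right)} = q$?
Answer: $\frac{4}{251001} \approx 1.5936 \cdot 10^{-5}$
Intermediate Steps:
$s{\left(E,B \right)} = -2$ ($s{\left(E,B \right)} = -1 - 1 = -2$)
$R{\left(H \right)} = 4 H^{2}$ ($R{\left(H \right)} = \left(H + H\right) \left(H + H\right) = 2 H 2 H = 4 H^{2}$)
$d = 64$ ($d = 8 \cdot 8 = 64$)
$w{\left(J \right)} = 64$
$\frac{Y{\left(w{\left(s{\left(-5,2 \right)} \right)} \right)}}{R{\left(-1002 \right)}} = \frac{64}{4 \left(-1002\right)^{2}} = \frac{64}{4 \cdot 1004004} = \frac{64}{4016016} = 64 \cdot \frac{1}{4016016} = \frac{4}{251001}$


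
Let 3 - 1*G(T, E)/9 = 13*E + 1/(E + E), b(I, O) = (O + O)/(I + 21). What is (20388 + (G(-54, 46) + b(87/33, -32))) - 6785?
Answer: 49306263/5980 ≈ 8245.2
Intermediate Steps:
b(I, O) = 2*O/(21 + I) (b(I, O) = (2*O)/(21 + I) = 2*O/(21 + I))
G(T, E) = 27 - 117*E - 9/(2*E) (G(T, E) = 27 - 9*(13*E + 1/(E + E)) = 27 - 9*(13*E + 1/(2*E)) = 27 - 9*(1/(2*E) + 13*E) = 27 + (-117*E - 9/(2*E)) = 27 - 117*E - 9/(2*E))
(20388 + (G(-54, 46) + b(87/33, -32))) - 6785 = (20388 + ((27 - 117*46 - 9/2/46) + 2*(-32)/(21 + 87/33))) - 6785 = (20388 + ((27 - 5382 - 9/2*1/46) + 2*(-32)/(21 + 87*(1/33)))) - 6785 = (20388 + ((27 - 5382 - 9/92) + 2*(-32)/(21 + 29/11))) - 6785 = (20388 + (-492669/92 + 2*(-32)/(260/11))) - 6785 = (20388 + (-492669/92 + 2*(-32)*(11/260))) - 6785 = (20388 + (-492669/92 - 176/65)) - 6785 = (20388 - 32039677/5980) - 6785 = 89880563/5980 - 6785 = 49306263/5980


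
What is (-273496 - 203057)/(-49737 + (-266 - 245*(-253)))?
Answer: -158851/3994 ≈ -39.772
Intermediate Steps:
(-273496 - 203057)/(-49737 + (-266 - 245*(-253))) = -476553/(-49737 + (-266 + 61985)) = -476553/(-49737 + 61719) = -476553/11982 = -476553*1/11982 = -158851/3994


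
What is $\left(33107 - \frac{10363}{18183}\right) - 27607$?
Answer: $\frac{99996137}{18183} \approx 5499.4$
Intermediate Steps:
$\left(33107 - \frac{10363}{18183}\right) - 27607 = \frac{601974218}{18183} - 27607 = \frac{99996137}{18183}$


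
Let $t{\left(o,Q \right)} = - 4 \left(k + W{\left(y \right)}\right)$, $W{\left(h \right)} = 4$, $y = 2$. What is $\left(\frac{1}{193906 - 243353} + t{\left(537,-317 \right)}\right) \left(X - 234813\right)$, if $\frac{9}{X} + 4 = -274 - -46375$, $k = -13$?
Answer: $- \frac{19268016236471532}{2279358359} \approx -8.4533 \cdot 10^{6}$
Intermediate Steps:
$X = \frac{9}{46097}$ ($X = \frac{9}{-4 - -46101} = \frac{9}{-4 + \left(-274 + 46375\right)} = \frac{9}{-4 + 46101} = \frac{9}{46097} \approx 0.00019524$)
$t{\left(o,Q \right)} = 36$ ($t{\left(o,Q \right)} = - 4 \left(-13 + 4\right) = \left(-4\right) \left(-9\right) = 36$)
$\left(\frac{1}{193906 - 243353} + t{\left(537,-317 \right)}\right) \left(X - 234813\right) = \left(\frac{1}{193906 - 243353} + 36\right) \left(\frac{9}{46097} - 234813\right) = \left(\frac{1}{-49447} + 36\right) \left(- \frac{10824174852}{46097}\right) = \left(- \frac{1}{49447} + 36\right) \left(- \frac{10824174852}{46097}\right) = \frac{1780091}{49447} \left(- \frac{10824174852}{46097}\right) = - \frac{19268016236471532}{2279358359}$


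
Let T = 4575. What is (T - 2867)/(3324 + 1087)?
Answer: 1708/4411 ≈ 0.38721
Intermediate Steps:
(T - 2867)/(3324 + 1087) = (4575 - 2867)/(3324 + 1087) = 1708/4411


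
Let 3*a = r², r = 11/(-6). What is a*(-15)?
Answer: -605/36 ≈ -16.806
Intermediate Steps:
r = -11/6 (r = 11*(-⅙) = -11/6 ≈ -1.8333)
a = 121/108 (a = (-11/6)²/3 = (⅓)*(121/36) = 121/108 ≈ 1.1204)
a*(-15) = (121/108)*(-15) = -605/36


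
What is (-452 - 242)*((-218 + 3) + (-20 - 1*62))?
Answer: 206118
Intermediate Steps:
(-452 - 242)*((-218 + 3) + (-20 - 1*62)) = -694*(-215 + (-20 - 62)) = -694*(-215 - 82) = -694*(-297) = 206118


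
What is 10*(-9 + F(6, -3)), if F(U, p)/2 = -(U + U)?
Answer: -330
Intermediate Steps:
F(U, p) = -4*U (F(U, p) = 2*(-(U + U)) = 2*(-2*U) = -4*U)
10*(-9 + F(6, -3)) = 10*(-9 - 4*6) = 10*(-9 - 24) = 10*(-33) = -330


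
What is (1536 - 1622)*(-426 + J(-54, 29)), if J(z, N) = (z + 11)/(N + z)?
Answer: 912202/25 ≈ 36488.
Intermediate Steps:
J(z, N) = (11 + z)/(N + z)
(1536 - 1622)*(-426 + J(-54, 29)) = (1536 - 1622)*(-426 + (11 - 54)/(29 - 54)) = -86*(-426 - 43/(-25)) = -86*(-426 - 1/25*(-43)) = -86*(-426 + 43/25) = -86*(-10607/25) = 912202/25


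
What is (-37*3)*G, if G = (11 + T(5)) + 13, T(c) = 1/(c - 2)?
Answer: -2701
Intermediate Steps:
T(c) = 1/(-2 + c)
G = 73/3 (G = (11 + 1/(-2 + 5)) + 13 = (11 + 1/3) + 13 = 34/3 + 13 = 73/3 ≈ 24.333)
(-37*3)*G = -37*3*(73/3) = -111*73/3 = -2701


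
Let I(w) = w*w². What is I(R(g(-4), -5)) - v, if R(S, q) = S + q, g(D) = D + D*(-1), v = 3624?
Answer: -3749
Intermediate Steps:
g(D) = 0 (g(D) = D - D = 0)
I(w) = w³
I(R(g(-4), -5)) - v = (0 - 5)³ - 1*3624 = (-5)³ - 3624 = -125 - 3624 = -3749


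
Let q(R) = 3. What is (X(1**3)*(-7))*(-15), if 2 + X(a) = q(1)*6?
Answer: 1680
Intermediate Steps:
X(a) = 16 (X(a) = -2 + 3*6 = -2 + 18 = 16)
(X(1**3)*(-7))*(-15) = (16*(-7))*(-15) = -112*(-15) = 1680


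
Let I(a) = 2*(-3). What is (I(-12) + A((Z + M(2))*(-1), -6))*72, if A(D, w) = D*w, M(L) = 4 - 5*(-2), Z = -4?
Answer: 3888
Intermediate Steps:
M(L) = 14 (M(L) = 4 + 10 = 14)
I(a) = -6
(I(-12) + A((Z + M(2))*(-1), -6))*72 = (-6 + ((-4 + 14)*(-1))*(-6))*72 = (-6 + (10*(-1))*(-6))*72 = (-6 - 10*(-6))*72 = (-6 + 60)*72 = 54*72 = 3888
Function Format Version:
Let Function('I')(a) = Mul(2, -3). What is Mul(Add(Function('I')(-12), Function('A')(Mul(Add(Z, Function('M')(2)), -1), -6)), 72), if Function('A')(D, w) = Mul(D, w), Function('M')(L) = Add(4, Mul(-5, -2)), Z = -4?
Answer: 3888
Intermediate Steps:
Function('M')(L) = 14 (Function('M')(L) = Add(4, 10) = 14)
Function('I')(a) = -6
Mul(Add(Function('I')(-12), Function('A')(Mul(Add(Z, Function('M')(2)), -1), -6)), 72) = Mul(Add(-6, Mul(Mul(Add(-4, 14), -1), -6)), 72) = Mul(Add(-6, Mul(Mul(10, -1), -6)), 72) = Mul(Add(-6, Mul(-10, -6)), 72) = Mul(Add(-6, 60), 72) = Mul(54, 72) = 3888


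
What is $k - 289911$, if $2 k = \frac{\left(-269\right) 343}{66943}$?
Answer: $- \frac{38815116413}{133886} \approx -2.8991 \cdot 10^{5}$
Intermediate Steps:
$k = - \frac{92267}{133886}$ ($k = \frac{\left(-269\right) 343 \cdot \frac{1}{66943}}{2} = \frac{\left(-92267\right) \frac{1}{66943}}{2} = \frac{1}{2} \left(- \frac{92267}{66943}\right) = - \frac{92267}{133886} \approx -0.68915$)
$k - 289911 = - \frac{92267}{133886} - 289911 = - \frac{38815116413}{133886}$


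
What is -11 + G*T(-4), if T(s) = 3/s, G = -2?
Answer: -19/2 ≈ -9.5000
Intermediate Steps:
-11 + G*T(-4) = -11 - 6/(-4) = -11 - 6*(-1)/4 = -11 - 2*(-3/4) = -11 + 3/2 = -19/2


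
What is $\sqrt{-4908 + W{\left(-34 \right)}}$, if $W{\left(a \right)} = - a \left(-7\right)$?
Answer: $i \sqrt{5146} \approx 71.736 i$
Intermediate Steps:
$W{\left(a \right)} = 7 a$ ($W{\left(a \right)} = - \left(-7\right) a = 7 a$)
$\sqrt{-4908 + W{\left(-34 \right)}} = \sqrt{-4908 + 7 \left(-34\right)} = \sqrt{-4908 - 238} = \sqrt{-5146} = i \sqrt{5146}$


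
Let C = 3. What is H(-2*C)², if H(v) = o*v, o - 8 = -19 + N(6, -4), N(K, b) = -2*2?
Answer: 8100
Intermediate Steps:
N(K, b) = -4
o = -15 (o = 8 + (-19 - 4) = 8 - 23 = -15)
H(v) = -15*v
H(-2*C)² = (-(-30)*3)² = (-15*(-6))² = 90² = 8100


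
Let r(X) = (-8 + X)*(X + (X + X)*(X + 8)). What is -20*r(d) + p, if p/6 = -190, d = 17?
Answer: -157200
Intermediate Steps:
p = -1140 (p = 6*(-190) = -1140)
r(X) = (-8 + X)*(X + 2*X*(8 + X)) (r(X) = (-8 + X)*(X + (2*X)*(8 + X)) = (-8 + X)*(X + 2*X*(8 + X)))
-20*r(d) + p = -340*(-136 + 17 + 2*17**2) - 1140 = -340*(-136 + 17 + 2*289) - 1140 = -340*(-136 + 17 + 578) - 1140 = -340*459 - 1140 = -20*7803 - 1140 = -156060 - 1140 = -157200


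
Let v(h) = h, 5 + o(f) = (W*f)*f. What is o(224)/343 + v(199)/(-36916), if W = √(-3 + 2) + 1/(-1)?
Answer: -1852550053/12662188 + 1024*I/7 ≈ -146.31 + 146.29*I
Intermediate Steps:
W = -1 + I (W = √(-1) - 1 = I - 1 = -1 + I ≈ -1.0 + 1.0*I)
o(f) = -5 + f²*(-1 + I) (o(f) = -5 + ((-1 + I)*f)*f = -5 + (f*(-1 + I))*f = -5 + f²*(-1 + I))
o(224)/343 + v(199)/(-36916) = (-5 + 224²*(-1 + I))/343 + 199/(-36916) = (-5 + 50176*(-1 + I))*(1/343) + 199*(-1/36916) = (-5 + (-50176 + 50176*I))*(1/343) - 199/36916 = (-50181 + 50176*I)*(1/343) - 199/36916 = (-50181/343 + 1024*I/7) - 199/36916 = -1852550053/12662188 + 1024*I/7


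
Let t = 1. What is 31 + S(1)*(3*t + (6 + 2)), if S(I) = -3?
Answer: -2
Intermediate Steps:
31 + S(1)*(3*t + (6 + 2)) = 31 - 3*(3*1 + (6 + 2)) = 31 - 3*(3 + 8) = 31 - 3*11 = 31 - 33 = -2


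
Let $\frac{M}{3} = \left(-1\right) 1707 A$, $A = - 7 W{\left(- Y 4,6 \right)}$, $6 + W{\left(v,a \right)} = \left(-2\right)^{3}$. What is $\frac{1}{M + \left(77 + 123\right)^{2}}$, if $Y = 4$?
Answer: $- \frac{1}{461858} \approx -2.1652 \cdot 10^{-6}$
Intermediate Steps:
$W{\left(v,a \right)} = -14$ ($W{\left(v,a \right)} = -6 + \left(-2\right)^{3} = -6 - 8 = -14$)
$A = 98$ ($A = \left(-7\right) \left(-14\right) = 98$)
$M = -501858$ ($M = 3 \left(-1\right) 1707 \cdot 98 = 3 \left(\left(-1707\right) 98\right) = 3 \left(-167286\right) = -501858$)
$\frac{1}{M + \left(77 + 123\right)^{2}} = \frac{1}{-501858 + \left(77 + 123\right)^{2}} = \frac{1}{-501858 + 200^{2}} = \frac{1}{-501858 + 40000} = \frac{1}{-461858} = - \frac{1}{461858}$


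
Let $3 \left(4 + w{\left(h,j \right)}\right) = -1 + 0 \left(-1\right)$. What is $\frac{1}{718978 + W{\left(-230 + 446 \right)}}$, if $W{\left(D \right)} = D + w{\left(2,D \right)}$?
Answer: $\frac{3}{2157569} \approx 1.3905 \cdot 10^{-6}$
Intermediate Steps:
$w{\left(h,j \right)} = - \frac{13}{3}$ ($w{\left(h,j \right)} = -4 + \frac{-1 + 0 \left(-1\right)}{3} = -4 + \frac{-1 + 0}{3} = -4 + \frac{1}{3} \left(-1\right) = -4 - \frac{1}{3} = - \frac{13}{3}$)
$W{\left(D \right)} = - \frac{13}{3} + D$ ($W{\left(D \right)} = D - \frac{13}{3} = - \frac{13}{3} + D$)
$\frac{1}{718978 + W{\left(-230 + 446 \right)}} = \frac{1}{718978 + \left(- \frac{13}{3} + \left(-230 + 446\right)\right)} = \frac{1}{718978 + \left(- \frac{13}{3} + 216\right)} = \frac{1}{718978 + \frac{635}{3}} = \frac{1}{\frac{2157569}{3}} = \frac{3}{2157569}$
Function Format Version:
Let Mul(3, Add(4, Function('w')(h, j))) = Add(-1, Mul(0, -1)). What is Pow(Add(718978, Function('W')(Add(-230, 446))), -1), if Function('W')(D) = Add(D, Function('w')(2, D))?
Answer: Rational(3, 2157569) ≈ 1.3905e-6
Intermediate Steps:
Function('w')(h, j) = Rational(-13, 3) (Function('w')(h, j) = Add(-4, Mul(Rational(1, 3), Add(-1, Mul(0, -1)))) = Add(-4, Mul(Rational(1, 3), Add(-1, 0))) = Add(-4, Mul(Rational(1, 3), -1)) = Add(-4, Rational(-1, 3)) = Rational(-13, 3))
Function('W')(D) = Add(Rational(-13, 3), D) (Function('W')(D) = Add(D, Rational(-13, 3)) = Add(Rational(-13, 3), D))
Pow(Add(718978, Function('W')(Add(-230, 446))), -1) = Pow(Add(718978, Add(Rational(-13, 3), Add(-230, 446))), -1) = Pow(Add(718978, Add(Rational(-13, 3), 216)), -1) = Pow(Add(718978, Rational(635, 3)), -1) = Pow(Rational(2157569, 3), -1) = Rational(3, 2157569)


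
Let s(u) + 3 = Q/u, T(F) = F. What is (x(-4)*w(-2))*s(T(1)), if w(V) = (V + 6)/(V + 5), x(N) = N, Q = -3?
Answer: 32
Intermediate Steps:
s(u) = -3 - 3/u
w(V) = (6 + V)/(5 + V)
(x(-4)*w(-2))*s(T(1)) = (-4*(6 - 2)/(5 - 2))*(-3 - 3/1) = (-4*4/3)*(-3 - 3*1) = (-4*4/3)*(-3 - 3) = -4*4/3*(-6) = -16/3*(-6) = 32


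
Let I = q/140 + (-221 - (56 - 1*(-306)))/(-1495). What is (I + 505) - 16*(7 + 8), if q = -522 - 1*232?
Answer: 5441889/20930 ≈ 260.00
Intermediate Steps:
q = -754 (q = -522 - 232 = -754)
I = -104561/20930 (I = -754/140 + (-221 - (56 - 1*(-306)))/(-1495) = -754*1/140 + (-221 - (56 + 306))*(-1/1495) = -377/70 + (-221 - 1*362)*(-1/1495) = -377/70 + (-221 - 362)*(-1/1495) = -377/70 - 583*(-1/1495) = -377/70 + 583/1495 = -104561/20930 ≈ -4.9958)
(I + 505) - 16*(7 + 8) = (-104561/20930 + 505) - 16*(7 + 8) = 10465089/20930 - 16*15 = 10465089/20930 - 240 = 5441889/20930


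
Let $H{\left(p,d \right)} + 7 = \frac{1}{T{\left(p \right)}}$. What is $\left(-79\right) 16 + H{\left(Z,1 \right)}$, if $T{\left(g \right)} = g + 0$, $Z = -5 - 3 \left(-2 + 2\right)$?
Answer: $- \frac{6356}{5} \approx -1271.2$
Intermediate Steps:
$Z = -5$ ($Z = -5 - 0 = -5 + 0 = -5$)
$T{\left(g \right)} = g$
$H{\left(p,d \right)} = -7 + \frac{1}{p}$
$\left(-79\right) 16 + H{\left(Z,1 \right)} = \left(-79\right) 16 - \left(7 - \frac{1}{-5}\right) = -1264 - \frac{36}{5} = - \frac{6356}{5}$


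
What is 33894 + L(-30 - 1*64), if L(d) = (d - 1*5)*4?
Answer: 33498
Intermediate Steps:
L(d) = -20 + 4*d (L(d) = (d - 5)*4 = (-5 + d)*4 = -20 + 4*d)
33894 + L(-30 - 1*64) = 33894 + (-20 + 4*(-30 - 1*64)) = 33894 + (-20 + 4*(-30 - 64)) = 33894 + (-20 + 4*(-94)) = 33894 + (-20 - 376) = 33894 - 396 = 33498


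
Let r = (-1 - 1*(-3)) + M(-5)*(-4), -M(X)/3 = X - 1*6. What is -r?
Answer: 130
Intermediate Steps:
M(X) = 18 - 3*X (M(X) = -3*(X - 1*6) = -3*(X - 6) = -3*(-6 + X) = 18 - 3*X)
r = -130 (r = (-1 - 1*(-3)) + (18 - 3*(-5))*(-4) = (-1 + 3) + (18 + 15)*(-4) = 2 + 33*(-4) = 2 - 132 = -130)
-r = -1*(-130) = 130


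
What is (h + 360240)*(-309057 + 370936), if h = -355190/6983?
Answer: 155638105971670/6983 ≈ 2.2288e+10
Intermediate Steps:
h = -355190/6983 (h = -355190*1/6983 = -355190/6983 ≈ -50.865)
(h + 360240)*(-309057 + 370936) = (-355190/6983 + 360240)*(-309057 + 370936) = (2515200730/6983)*61879 = 155638105971670/6983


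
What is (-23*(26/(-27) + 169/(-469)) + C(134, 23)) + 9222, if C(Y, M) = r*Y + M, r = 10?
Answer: 134423266/12663 ≈ 10615.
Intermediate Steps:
C(Y, M) = M + 10*Y (C(Y, M) = 10*Y + M = M + 10*Y)
(-23*(26/(-27) + 169/(-469)) + C(134, 23)) + 9222 = (-23*(26/(-27) + 169/(-469)) + (23 + 10*134)) + 9222 = (-23*(26*(-1/27) + 169*(-1/469)) + (23 + 1340)) + 9222 = (-23*(-26/27 - 169/469) + 1363) + 9222 = (-23*(-16757/12663) + 1363) + 9222 = (385411/12663 + 1363) + 9222 = 17645080/12663 + 9222 = 134423266/12663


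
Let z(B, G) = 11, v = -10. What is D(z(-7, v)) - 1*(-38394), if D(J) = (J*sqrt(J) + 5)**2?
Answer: 39750 + 110*sqrt(11) ≈ 40115.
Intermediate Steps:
D(J) = (5 + J**(3/2))**2 (D(J) = (J**(3/2) + 5)**2 = (5 + J**(3/2))**2)
D(z(-7, v)) - 1*(-38394) = (5 + 11**(3/2))**2 - 1*(-38394) = (5 + 11*sqrt(11))**2 + 38394 = 38394 + (5 + 11*sqrt(11))**2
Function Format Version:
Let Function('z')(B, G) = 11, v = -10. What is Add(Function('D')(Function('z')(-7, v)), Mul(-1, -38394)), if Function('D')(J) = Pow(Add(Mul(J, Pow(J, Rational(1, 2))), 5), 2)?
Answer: Add(39750, Mul(110, Pow(11, Rational(1, 2)))) ≈ 40115.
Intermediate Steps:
Function('D')(J) = Pow(Add(5, Pow(J, Rational(3, 2))), 2) (Function('D')(J) = Pow(Add(Pow(J, Rational(3, 2)), 5), 2) = Pow(Add(5, Pow(J, Rational(3, 2))), 2))
Add(Function('D')(Function('z')(-7, v)), Mul(-1, -38394)) = Add(Pow(Add(5, Pow(11, Rational(3, 2))), 2), Mul(-1, -38394)) = Add(Pow(Add(5, Mul(11, Pow(11, Rational(1, 2)))), 2), 38394) = Add(38394, Pow(Add(5, Mul(11, Pow(11, Rational(1, 2)))), 2))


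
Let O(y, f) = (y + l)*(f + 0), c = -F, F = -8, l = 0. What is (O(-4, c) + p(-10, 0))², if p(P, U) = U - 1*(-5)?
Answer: 729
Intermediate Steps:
p(P, U) = 5 + U (p(P, U) = U + 5 = 5 + U)
c = 8 (c = -1*(-8) = 8)
O(y, f) = f*y (O(y, f) = (y + 0)*(f + 0) = y*f = f*y)
(O(-4, c) + p(-10, 0))² = (8*(-4) + (5 + 0))² = (-32 + 5)² = (-27)² = 729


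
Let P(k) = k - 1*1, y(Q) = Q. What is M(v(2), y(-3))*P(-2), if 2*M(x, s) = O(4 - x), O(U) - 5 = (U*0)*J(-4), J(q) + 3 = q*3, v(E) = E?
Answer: -15/2 ≈ -7.5000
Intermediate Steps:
J(q) = -3 + 3*q (J(q) = -3 + q*3 = -3 + 3*q)
P(k) = -1 + k (P(k) = k - 1 = -1 + k)
O(U) = 5 (O(U) = 5 + (U*0)*(-3 + 3*(-4)) = 5 + 0*(-3 - 12) = 5 + 0*(-15) = 5 + 0 = 5)
M(x, s) = 5/2 (M(x, s) = (½)*5 = 5/2)
M(v(2), y(-3))*P(-2) = 5*(-1 - 2)/2 = (5/2)*(-3) = -15/2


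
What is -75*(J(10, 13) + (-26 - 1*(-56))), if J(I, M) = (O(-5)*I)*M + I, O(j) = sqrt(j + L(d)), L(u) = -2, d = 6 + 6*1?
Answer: -3000 - 9750*I*sqrt(7) ≈ -3000.0 - 25796.0*I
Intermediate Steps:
d = 12 (d = 6 + 6 = 12)
O(j) = sqrt(-2 + j) (O(j) = sqrt(j - 2) = sqrt(-2 + j))
J(I, M) = I + I*I*M*sqrt(7) (J(I, M) = (sqrt(-2 - 5)*I)*M + I = (sqrt(-7)*I)*M + I = ((I*sqrt(7))*I)*M + I = (I*I*sqrt(7))*M + I = I*I*M*sqrt(7) + I = I + I*I*M*sqrt(7))
-75*(J(10, 13) + (-26 - 1*(-56))) = -75*(10*(1 + I*13*sqrt(7)) + (-26 - 1*(-56))) = -75*(10*(1 + 13*I*sqrt(7)) + (-26 + 56)) = -75*((10 + 130*I*sqrt(7)) + 30) = -75*(40 + 130*I*sqrt(7)) = -3000 - 9750*I*sqrt(7)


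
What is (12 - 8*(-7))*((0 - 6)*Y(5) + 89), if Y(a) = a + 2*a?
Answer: -68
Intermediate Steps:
Y(a) = 3*a
(12 - 8*(-7))*((0 - 6)*Y(5) + 89) = (12 - 8*(-7))*((0 - 6)*(3*5) + 89) = (12 + 56)*(-6*15 + 89) = 68*(-90 + 89) = 68*(-1) = -68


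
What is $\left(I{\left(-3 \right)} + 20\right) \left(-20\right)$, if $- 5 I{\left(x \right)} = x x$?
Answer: $-364$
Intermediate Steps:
$I{\left(x \right)} = - \frac{x^{2}}{5}$ ($I{\left(x \right)} = - \frac{x x}{5} = - \frac{x^{2}}{5}$)
$\left(I{\left(-3 \right)} + 20\right) \left(-20\right) = \left(- \frac{\left(-3\right)^{2}}{5} + 20\right) \left(-20\right) = \left(\left(- \frac{1}{5}\right) 9 + 20\right) \left(-20\right) = \left(- \frac{9}{5} + 20\right) \left(-20\right) = \frac{91}{5} \left(-20\right) = -364$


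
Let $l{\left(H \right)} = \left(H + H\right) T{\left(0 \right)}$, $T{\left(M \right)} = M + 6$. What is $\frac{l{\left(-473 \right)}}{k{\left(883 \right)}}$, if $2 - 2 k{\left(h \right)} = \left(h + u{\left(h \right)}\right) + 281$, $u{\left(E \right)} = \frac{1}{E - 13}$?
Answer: $\frac{9876240}{1010941} \approx 9.7693$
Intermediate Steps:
$u{\left(E \right)} = \frac{1}{-13 + E}$
$T{\left(M \right)} = 6 + M$
$k{\left(h \right)} = - \frac{279}{2} - \frac{h}{2} - \frac{1}{2 \left(-13 + h\right)}$ ($k{\left(h \right)} = 1 - \frac{\left(h + \frac{1}{-13 + h}\right) + 281}{2} = 1 - \frac{281 + h + \frac{1}{-13 + h}}{2} = 1 - \left(\frac{281}{2} + \frac{h}{2} + \frac{1}{2 \left(-13 + h\right)}\right) = - \frac{279}{2} - \frac{h}{2} - \frac{1}{2 \left(-13 + h\right)}$)
$l{\left(H \right)} = 12 H$ ($l{\left(H \right)} = \left(H + H\right) \left(6 + 0\right) = 2 H 6 = 12 H$)
$\frac{l{\left(-473 \right)}}{k{\left(883 \right)}} = \frac{12 \left(-473\right)}{\frac{1}{2} \frac{1}{-13 + 883} \left(3626 - 883^{2} - 234878\right)} = - \frac{5676}{\frac{1}{2} \cdot \frac{1}{870} \left(3626 - 779689 - 234878\right)} = - \frac{5676}{\frac{1}{2} \cdot \frac{1}{870} \left(-1010941\right)} = - \frac{5676}{- \frac{1010941}{1740}} = \left(-5676\right) \left(- \frac{1740}{1010941}\right) = \frac{9876240}{1010941}$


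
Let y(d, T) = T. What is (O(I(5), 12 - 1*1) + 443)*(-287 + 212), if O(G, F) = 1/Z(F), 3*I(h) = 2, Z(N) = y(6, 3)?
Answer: -33250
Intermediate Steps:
Z(N) = 3
I(h) = ⅔ (I(h) = (⅓)*2 = ⅔)
O(G, F) = ⅓ (O(G, F) = 1/3 = ⅓)
(O(I(5), 12 - 1*1) + 443)*(-287 + 212) = (⅓ + 443)*(-287 + 212) = (1330/3)*(-75) = -33250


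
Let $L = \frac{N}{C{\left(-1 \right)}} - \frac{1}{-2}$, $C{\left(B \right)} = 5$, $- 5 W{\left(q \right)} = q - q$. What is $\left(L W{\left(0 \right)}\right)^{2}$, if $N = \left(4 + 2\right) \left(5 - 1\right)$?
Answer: $0$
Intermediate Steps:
$W{\left(q \right)} = 0$ ($W{\left(q \right)} = - \frac{q - q}{5} = \left(- \frac{1}{5}\right) 0 = 0$)
$N = 24$ ($N = 6 \cdot 4 = 24$)
$L = \frac{53}{10}$ ($L = \frac{24}{5} - \frac{1}{-2} = 24 \cdot \frac{1}{5} - - \frac{1}{2} = \frac{24}{5} + \frac{1}{2} = \frac{53}{10} \approx 5.3$)
$\left(L W{\left(0 \right)}\right)^{2} = \left(\frac{53}{10} \cdot 0\right)^{2} = 0^{2} = 0$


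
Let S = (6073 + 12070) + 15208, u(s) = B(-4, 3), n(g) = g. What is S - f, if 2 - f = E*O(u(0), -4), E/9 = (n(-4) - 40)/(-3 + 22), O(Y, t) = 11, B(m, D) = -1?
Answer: 629275/19 ≈ 33120.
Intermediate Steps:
u(s) = -1
E = -396/19 (E = 9*((-4 - 40)/(-3 + 22)) = 9*(-44/19) = -396/19 ≈ -20.842)
f = 4394/19 (f = 2 - (-396)*11/19 = 2 - 1*(-4356/19) = 2 + 4356/19 = 4394/19 ≈ 231.26)
S = 33351 (S = 18143 + 15208 = 33351)
S - f = 33351 - 1*4394/19 = 33351 - 4394/19 = 629275/19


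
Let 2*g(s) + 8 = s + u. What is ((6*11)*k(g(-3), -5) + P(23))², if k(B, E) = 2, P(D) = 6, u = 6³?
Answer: 19044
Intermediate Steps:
u = 216
g(s) = 104 + s/2 (g(s) = -4 + (s + 216)/2 = -4 + (216 + s)/2 = -4 + (108 + s/2) = 104 + s/2)
((6*11)*k(g(-3), -5) + P(23))² = ((6*11)*2 + 6)² = (66*2 + 6)² = (132 + 6)² = 138² = 19044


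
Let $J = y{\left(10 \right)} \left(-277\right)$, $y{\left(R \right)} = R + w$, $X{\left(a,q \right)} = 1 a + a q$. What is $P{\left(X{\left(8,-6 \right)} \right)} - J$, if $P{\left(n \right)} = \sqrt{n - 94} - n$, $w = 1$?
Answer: $3087 + i \sqrt{134} \approx 3087.0 + 11.576 i$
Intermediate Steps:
$X{\left(a,q \right)} = a + a q$
$y{\left(R \right)} = 1 + R$ ($y{\left(R \right)} = R + 1 = 1 + R$)
$P{\left(n \right)} = \sqrt{-94 + n} - n$
$J = -3047$ ($J = \left(1 + 10\right) \left(-277\right) = 11 \left(-277\right) = -3047$)
$P{\left(X{\left(8,-6 \right)} \right)} - J = \left(\sqrt{-94 + 8 \left(1 - 6\right)} - 8 \left(1 - 6\right)\right) - -3047 = \left(\sqrt{-94 + 8 \left(-5\right)} - 8 \left(-5\right)\right) + 3047 = \left(\sqrt{-94 - 40} - -40\right) + 3047 = \left(\sqrt{-134} + 40\right) + 3047 = \left(i \sqrt{134} + 40\right) + 3047 = \left(40 + i \sqrt{134}\right) + 3047 = 3087 + i \sqrt{134}$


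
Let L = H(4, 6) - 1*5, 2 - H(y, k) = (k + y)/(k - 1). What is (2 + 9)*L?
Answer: -55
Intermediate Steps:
H(y, k) = 2 - (k + y)/(-1 + k) (H(y, k) = 2 - (k + y)/(k - 1) = 2 - (k + y)/(-1 + k))
L = -5 (L = (-2 + 6 - 1*4)/(-1 + 6) - 1*5 = (-2 + 6 - 4)/5 - 5 = (⅕)*0 - 5 = 0 - 5 = -5)
(2 + 9)*L = (2 + 9)*(-5) = 11*(-5) = -55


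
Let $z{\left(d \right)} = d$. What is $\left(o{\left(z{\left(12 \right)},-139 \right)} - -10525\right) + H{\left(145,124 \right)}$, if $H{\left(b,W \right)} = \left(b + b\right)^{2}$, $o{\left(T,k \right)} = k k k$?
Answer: $-2590994$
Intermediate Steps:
$o{\left(T,k \right)} = k^{3}$ ($o{\left(T,k \right)} = k^{2} k = k^{3}$)
$H{\left(b,W \right)} = 4 b^{2}$ ($H{\left(b,W \right)} = \left(2 b\right)^{2} = 4 b^{2}$)
$\left(o{\left(z{\left(12 \right)},-139 \right)} - -10525\right) + H{\left(145,124 \right)} = \left(\left(-139\right)^{3} - -10525\right) + 4 \cdot 145^{2} = \left(-2685619 + 10525\right) + 4 \cdot 21025 = -2675094 + 84100 = -2590994$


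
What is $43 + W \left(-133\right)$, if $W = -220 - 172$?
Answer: $52179$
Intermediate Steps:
$W = -392$ ($W = -220 - 172 = -392$)
$43 + W \left(-133\right) = 43 - -52136 = 43 + 52136 = 52179$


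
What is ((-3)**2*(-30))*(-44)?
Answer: 11880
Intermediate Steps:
((-3)**2*(-30))*(-44) = (9*(-30))*(-44) = -270*(-44) = 11880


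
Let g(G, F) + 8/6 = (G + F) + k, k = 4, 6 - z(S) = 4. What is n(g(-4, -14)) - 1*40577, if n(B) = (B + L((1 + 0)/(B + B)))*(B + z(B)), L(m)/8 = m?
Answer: -8356399/207 ≈ -40369.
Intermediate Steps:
z(S) = 2 (z(S) = 6 - 1*4 = 6 - 4 = 2)
L(m) = 8*m
g(G, F) = 8/3 + F + G (g(G, F) = -4/3 + ((G + F) + 4) = -4/3 + ((F + G) + 4) = -4/3 + (4 + F + G) = 8/3 + F + G)
n(B) = (2 + B)*(B + 4/B) (n(B) = (B + 8*((1 + 0)/(B + B)))*(B + 2) = (B + 8*(1/(2*B)))*(2 + B) = (B + 4/B)*(2 + B) = (2 + B)*(B + 4/B))
n(g(-4, -14)) - 1*40577 = (4 + (8/3 - 14 - 4)² + 2*(8/3 - 14 - 4) + 8/(8/3 - 14 - 4)) - 1*40577 = (4 + (-46/3)² + 2*(-46/3) + 8/(-46/3)) - 40577 = (4 + 2116/9 - 92/3 + 8*(-3/46)) - 40577 = (4 + 2116/9 - 92/3 - 12/23) - 40577 = 43040/207 - 40577 = -8356399/207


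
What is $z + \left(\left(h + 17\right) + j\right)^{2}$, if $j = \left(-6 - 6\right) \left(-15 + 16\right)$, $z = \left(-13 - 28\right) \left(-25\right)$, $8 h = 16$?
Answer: $1074$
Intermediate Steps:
$h = 2$ ($h = \frac{1}{8} \cdot 16 = 2$)
$z = 1025$ ($z = \left(-41\right) \left(-25\right) = 1025$)
$j = -12$ ($j = \left(-12\right) 1 = -12$)
$z + \left(\left(h + 17\right) + j\right)^{2} = 1025 + \left(\left(2 + 17\right) - 12\right)^{2} = 1025 + \left(19 - 12\right)^{2} = 1025 + 7^{2} = 1025 + 49 = 1074$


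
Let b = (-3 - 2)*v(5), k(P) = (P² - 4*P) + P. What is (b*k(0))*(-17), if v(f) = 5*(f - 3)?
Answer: 0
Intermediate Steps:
v(f) = -15 + 5*f (v(f) = 5*(-3 + f) = -15 + 5*f)
k(P) = P² - 3*P
b = -50 (b = (-3 - 2)*(-15 + 5*5) = -5*(-15 + 25) = -5*10 = -50)
(b*k(0))*(-17) = -0*(-3 + 0)*(-17) = -0*(-3)*(-17) = -50*0*(-17) = 0*(-17) = 0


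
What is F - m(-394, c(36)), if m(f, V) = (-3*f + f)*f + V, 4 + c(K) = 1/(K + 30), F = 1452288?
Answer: 116342423/66 ≈ 1.7628e+6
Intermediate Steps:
c(K) = -4 + 1/(30 + K) (c(K) = -4 + 1/(K + 30) = -4 + 1/(30 + K))
m(f, V) = V - 2*f**2 (m(f, V) = (-2*f)*f + V = -2*f**2 + V = V - 2*f**2)
F - m(-394, c(36)) = 1452288 - ((-119 - 4*36)/(30 + 36) - 2*(-394)**2) = 1452288 - ((-119 - 144)/66 - 2*155236) = 1452288 - ((1/66)*(-263) - 310472) = 1452288 - (-263/66 - 310472) = 1452288 - 1*(-20491415/66) = 1452288 + 20491415/66 = 116342423/66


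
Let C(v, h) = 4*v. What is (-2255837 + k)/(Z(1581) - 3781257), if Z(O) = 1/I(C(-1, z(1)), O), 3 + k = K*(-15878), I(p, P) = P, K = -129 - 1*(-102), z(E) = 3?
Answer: 1444349427/2989083658 ≈ 0.48321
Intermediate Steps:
K = -27 (K = -129 + 102 = -27)
k = 428703 (k = -3 - 27*(-15878) = -3 + 428706 = 428703)
Z(O) = 1/O
(-2255837 + k)/(Z(1581) - 3781257) = (-2255837 + 428703)/(1/1581 - 3781257) = -1827134/(1/1581 - 3781257) = -1827134/(-5978167316/1581) = -1827134*(-1581/5978167316) = 1444349427/2989083658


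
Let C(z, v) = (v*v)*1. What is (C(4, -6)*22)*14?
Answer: 11088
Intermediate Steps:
C(z, v) = v² (C(z, v) = v²*1 = v²)
(C(4, -6)*22)*14 = ((-6)²*22)*14 = (36*22)*14 = 792*14 = 11088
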